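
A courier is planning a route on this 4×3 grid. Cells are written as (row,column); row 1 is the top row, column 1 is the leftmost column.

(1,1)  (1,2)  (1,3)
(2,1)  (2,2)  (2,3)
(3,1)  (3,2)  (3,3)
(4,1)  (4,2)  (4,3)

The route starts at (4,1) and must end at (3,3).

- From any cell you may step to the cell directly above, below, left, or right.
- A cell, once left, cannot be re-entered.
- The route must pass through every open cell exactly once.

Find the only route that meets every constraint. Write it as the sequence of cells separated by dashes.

(4,1) - (3,1) - (2,1) - (1,1) - (1,2) - (1,3) - (2,3) - (2,2) - (3,2) - (4,2) - (4,3) - (3,3)

Need to visit all 12 open cells exactly once, starting at (4,1) and ending at (3,3).
Route from (4,1): up 3 to (1,1), right 2 to (1,3), down 1 to (2,3), left 1 to (2,2), down 2 to (4,2), right 1 to (4,3), up 1 to (3,3) — 11 moves in all.
Check: all 12 open cells covered.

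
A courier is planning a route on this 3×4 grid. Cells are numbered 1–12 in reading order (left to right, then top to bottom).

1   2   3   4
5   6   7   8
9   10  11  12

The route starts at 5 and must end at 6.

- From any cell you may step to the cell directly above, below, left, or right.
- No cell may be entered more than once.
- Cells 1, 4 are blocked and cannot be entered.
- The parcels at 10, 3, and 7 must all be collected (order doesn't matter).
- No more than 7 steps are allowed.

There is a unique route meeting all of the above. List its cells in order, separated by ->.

The budget equals the shortest possible length, so every move has to be on a shortest route through the required cells.
Route from 5: down to 9, 2× right (reaching 11), 2× up (reaching 3), left to 2, down to 6 — 7 moves in all.
Check: all required cells visited; 7 ≤ 7 moves.

5 -> 9 -> 10 -> 11 -> 7 -> 3 -> 2 -> 6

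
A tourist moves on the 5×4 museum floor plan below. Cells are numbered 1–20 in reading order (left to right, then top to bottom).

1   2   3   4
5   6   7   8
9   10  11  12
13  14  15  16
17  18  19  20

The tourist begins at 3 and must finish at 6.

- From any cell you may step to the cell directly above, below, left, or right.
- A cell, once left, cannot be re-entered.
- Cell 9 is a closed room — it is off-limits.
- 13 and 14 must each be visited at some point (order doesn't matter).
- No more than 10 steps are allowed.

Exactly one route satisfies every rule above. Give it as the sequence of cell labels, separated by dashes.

The 10-move cap with required stops at 13, 14 leaves no slack for detours.
Route from 3: 4× down (reaching 19), 2× left (reaching 17), up to 13, right to 14, 2× up (reaching 6) — 10 moves in all.
Check: all required cells visited; 10 ≤ 10 moves.

3 - 7 - 11 - 15 - 19 - 18 - 17 - 13 - 14 - 10 - 6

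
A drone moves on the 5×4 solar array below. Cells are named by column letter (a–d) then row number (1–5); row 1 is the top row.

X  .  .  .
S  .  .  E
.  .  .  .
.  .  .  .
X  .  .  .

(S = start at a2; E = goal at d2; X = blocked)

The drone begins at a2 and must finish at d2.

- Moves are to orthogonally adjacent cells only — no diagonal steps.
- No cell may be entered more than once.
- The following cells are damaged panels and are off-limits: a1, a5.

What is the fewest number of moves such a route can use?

The Manhattan distance from a2 to d2 is |2−2| + |1−4| = 3, so at least 3 moves are needed.
A route of 3 moves achieves this: a2 → b2 → c2 → d2.
Since 3 matches the lower bound, it is optimal.

3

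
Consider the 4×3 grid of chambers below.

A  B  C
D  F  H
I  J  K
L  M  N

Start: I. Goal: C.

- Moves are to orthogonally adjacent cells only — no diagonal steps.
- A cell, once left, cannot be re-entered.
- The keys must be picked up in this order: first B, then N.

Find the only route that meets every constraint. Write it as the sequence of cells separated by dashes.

The waypoints must appear in the order B, N, with no cell reused.
Route from I: 2× up (reaching A), right to B, 3× down (reaching M), right to N, 3× up (reaching C) — 10 moves in all.
Check: order respected (B at step 3, N at step 7).

I - D - A - B - F - J - M - N - K - H - C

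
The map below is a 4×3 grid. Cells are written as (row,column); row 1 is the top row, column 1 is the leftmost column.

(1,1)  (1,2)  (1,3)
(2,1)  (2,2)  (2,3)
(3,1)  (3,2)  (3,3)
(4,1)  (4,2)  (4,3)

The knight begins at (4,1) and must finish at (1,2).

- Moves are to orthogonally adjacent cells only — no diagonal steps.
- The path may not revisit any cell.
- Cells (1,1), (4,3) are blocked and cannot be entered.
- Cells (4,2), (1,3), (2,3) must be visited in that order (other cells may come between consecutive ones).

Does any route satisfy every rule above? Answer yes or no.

Ignoring the required order, 3 revisit-free routes from (4,1) to (1,2) pass through all of (4,2), (1,3), and (2,3); the waypoint orders that occur are (4,2) → (2,3) → (1,3) (3) — never (4,2) → (1,3) → (2,3).

no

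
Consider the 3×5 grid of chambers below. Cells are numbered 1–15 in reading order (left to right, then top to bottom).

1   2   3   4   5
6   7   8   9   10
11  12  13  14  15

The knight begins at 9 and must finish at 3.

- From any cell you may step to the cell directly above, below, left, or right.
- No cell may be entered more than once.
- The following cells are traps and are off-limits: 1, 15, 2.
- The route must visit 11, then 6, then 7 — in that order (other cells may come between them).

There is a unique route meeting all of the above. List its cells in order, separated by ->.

9 -> 14 -> 13 -> 12 -> 11 -> 6 -> 7 -> 8 -> 3

The waypoints must appear in the order 11, 6, 7, with no cell reused.
Route from 9: down 1 to 14, left 3 to 11, up 1 to 6, right 2 to 8, up 1 to 3 — 8 moves in all.
Check: order respected (11 at step 4, 6 at step 5, 7 at step 6).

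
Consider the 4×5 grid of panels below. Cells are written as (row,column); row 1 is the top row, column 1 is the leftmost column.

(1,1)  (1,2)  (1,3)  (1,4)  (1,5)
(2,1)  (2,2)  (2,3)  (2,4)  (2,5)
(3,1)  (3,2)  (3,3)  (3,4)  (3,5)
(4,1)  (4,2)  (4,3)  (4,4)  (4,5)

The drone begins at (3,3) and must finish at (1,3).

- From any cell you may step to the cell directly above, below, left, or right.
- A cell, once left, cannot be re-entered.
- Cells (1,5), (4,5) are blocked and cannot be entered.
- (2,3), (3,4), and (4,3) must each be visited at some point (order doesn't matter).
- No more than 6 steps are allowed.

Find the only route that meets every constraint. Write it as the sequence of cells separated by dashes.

(3,3) - (4,3) - (4,4) - (3,4) - (2,4) - (2,3) - (1,3)

The 6-move cap with required stops at (2,3), (3,4), (4,3) leaves no slack for detours.
Route from (3,3): down to (4,3), right to (4,4), 2× up (reaching (2,4)), left to (2,3), up to (1,3) — 6 moves in all.
Check: all required cells visited; 6 ≤ 6 moves.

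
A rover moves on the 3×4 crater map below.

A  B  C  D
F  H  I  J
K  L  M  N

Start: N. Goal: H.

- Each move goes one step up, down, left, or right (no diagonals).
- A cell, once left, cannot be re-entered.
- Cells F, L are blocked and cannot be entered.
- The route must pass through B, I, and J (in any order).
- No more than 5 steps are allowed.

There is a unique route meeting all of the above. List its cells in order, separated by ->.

The budget equals the shortest possible length, so every move has to be on a shortest route through the required cells.
Route from N: up to J, left to I, up to C, left to B, down to H — 5 moves in all.
Check: all required cells visited; 5 ≤ 5 moves.

N -> J -> I -> C -> B -> H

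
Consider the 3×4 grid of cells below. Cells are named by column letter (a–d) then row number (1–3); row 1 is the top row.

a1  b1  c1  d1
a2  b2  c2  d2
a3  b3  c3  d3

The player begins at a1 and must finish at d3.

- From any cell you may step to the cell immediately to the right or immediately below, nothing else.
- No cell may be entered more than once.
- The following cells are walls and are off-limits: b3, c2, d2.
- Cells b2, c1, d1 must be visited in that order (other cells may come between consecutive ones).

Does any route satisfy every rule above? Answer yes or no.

c1 lies above b2, so going from b2 to c1 would need an upward move — but moves only go right/down, so b2 cannot be visited before c1.

no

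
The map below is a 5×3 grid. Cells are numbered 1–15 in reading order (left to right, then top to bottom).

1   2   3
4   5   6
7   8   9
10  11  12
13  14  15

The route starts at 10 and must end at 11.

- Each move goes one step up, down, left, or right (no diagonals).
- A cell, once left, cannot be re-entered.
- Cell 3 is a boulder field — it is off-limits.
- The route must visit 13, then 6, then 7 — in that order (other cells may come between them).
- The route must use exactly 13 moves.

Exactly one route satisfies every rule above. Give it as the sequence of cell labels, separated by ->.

The waypoints must appear in the order 13, 6, 7, with no cell reused.
Route from 10: down to 13, 2× right (reaching 15), 3× up (reaching 6), left to 5, up to 2, left to 1, 2× down (reaching 7), right to 8, down to 11 — 13 moves in all.
Check: order respected (13 at step 1, 6 at step 6, 7 at step 11); 13 moves as required.

10 -> 13 -> 14 -> 15 -> 12 -> 9 -> 6 -> 5 -> 2 -> 1 -> 4 -> 7 -> 8 -> 11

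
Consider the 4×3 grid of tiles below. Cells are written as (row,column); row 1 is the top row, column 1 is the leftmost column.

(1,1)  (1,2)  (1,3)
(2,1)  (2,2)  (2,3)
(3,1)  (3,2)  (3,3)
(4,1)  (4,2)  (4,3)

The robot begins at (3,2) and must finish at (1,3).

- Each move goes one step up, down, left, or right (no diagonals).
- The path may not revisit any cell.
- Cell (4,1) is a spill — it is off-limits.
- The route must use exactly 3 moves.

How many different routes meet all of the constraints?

Need simple routes of exactly 3 moves from (3,2) to (1,3) (Manhattan distance 3, so 0 moves are spent on a detour and 0 undoing it).
Enumerating: (3,2) (2,2) (1,2) (1,3) | (3,2) (2,2) (2,3) (1,3) | (3,2) (3,3) (2,3) (1,3).
That gives 3 routes.

3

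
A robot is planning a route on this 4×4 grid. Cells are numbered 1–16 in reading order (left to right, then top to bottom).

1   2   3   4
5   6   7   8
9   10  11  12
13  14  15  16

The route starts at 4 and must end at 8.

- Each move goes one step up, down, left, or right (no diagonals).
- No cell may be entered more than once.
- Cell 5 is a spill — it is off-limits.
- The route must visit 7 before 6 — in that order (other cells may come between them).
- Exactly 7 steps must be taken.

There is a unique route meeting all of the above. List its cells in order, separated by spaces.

4 3 7 6 10 11 12 8

The waypoints must appear in the order 7, 6, with no cell reused.
Route from 4: left 1 to 3, down 1 to 7, left 1 to 6, down 1 to 10, right 2 to 12, up 1 to 8 — 7 moves in all.
Check: order respected (7 at step 2, 6 at step 3); 7 moves as required.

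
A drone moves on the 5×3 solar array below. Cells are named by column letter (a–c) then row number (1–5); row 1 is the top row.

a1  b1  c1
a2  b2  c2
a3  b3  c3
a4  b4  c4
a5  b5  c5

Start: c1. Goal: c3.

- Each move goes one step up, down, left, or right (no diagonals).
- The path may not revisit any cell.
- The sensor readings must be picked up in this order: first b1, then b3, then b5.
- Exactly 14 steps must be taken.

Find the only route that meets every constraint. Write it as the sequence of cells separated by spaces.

c1 c2 b2 b1 a1 a2 a3 b3 b4 a4 a5 b5 c5 c4 c3

The waypoints must appear in the order b1, b3, b5, with no cell reused.
Route from c1: down 1 to c2, left 1 to b2, up 1 to b1, left 1 to a1, down 2 to a3, right 1 to b3, down 1 to b4, left 1 to a4, down 1 to a5, right 2 to c5, up 2 to c3 — 14 moves in all.
Check: order respected (b1 at step 3, b3 at step 7, b5 at step 11); 14 moves as required.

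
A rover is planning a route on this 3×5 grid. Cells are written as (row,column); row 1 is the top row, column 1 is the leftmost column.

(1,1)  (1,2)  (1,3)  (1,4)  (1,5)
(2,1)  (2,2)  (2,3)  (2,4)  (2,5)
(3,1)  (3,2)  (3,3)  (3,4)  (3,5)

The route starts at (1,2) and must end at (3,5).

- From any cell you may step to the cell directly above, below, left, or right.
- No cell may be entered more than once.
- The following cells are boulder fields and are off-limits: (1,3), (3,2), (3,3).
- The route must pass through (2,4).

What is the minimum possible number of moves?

5

Any route passes through (2,4) somewhere between (1,2) and (3,5). Summing Manhattan distances along the two legs ((1,2) → (2,4) → (3,5)) gives a lower bound of 3 + 2 = 5 moves.
A route of 5 moves achieves this: (1,2) → (2,2) → (2,3) → (2,4) → (3,4) → (3,5).
Since 5 matches the lower bound, it is optimal.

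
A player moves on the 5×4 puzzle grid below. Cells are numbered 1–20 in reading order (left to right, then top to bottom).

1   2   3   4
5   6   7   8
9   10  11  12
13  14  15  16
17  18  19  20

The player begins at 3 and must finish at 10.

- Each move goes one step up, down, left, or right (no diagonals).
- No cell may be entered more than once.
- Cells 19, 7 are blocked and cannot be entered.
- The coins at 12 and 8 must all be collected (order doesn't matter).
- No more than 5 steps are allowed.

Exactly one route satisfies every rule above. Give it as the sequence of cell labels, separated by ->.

Any route must reach 12 and 8 and still end at 10 within 5 moves, so the order of the required stops is forced.
Route from 3: right to 4, 2× down (reaching 12), 2× left (reaching 10) — 5 moves in all.
Check: all required cells visited; 5 ≤ 5 moves.

3 -> 4 -> 8 -> 12 -> 11 -> 10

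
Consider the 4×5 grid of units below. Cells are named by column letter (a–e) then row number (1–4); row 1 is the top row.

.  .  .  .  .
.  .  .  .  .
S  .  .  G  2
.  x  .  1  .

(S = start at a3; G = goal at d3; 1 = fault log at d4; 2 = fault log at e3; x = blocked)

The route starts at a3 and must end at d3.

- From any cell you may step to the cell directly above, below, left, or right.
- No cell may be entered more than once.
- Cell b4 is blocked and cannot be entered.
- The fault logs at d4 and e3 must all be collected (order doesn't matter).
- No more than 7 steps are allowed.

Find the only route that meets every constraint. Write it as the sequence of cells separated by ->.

a3 -> b3 -> c3 -> c4 -> d4 -> e4 -> e3 -> d3

Any route must reach d4 and e3 and still end at d3 within 7 moves, so the order of the required stops is forced.
Route from a3: 2× right (reaching c3), down to c4, 2× right (reaching e4), up to e3, left to d3 — 7 moves in all.
Check: all required cells visited; 7 ≤ 7 moves.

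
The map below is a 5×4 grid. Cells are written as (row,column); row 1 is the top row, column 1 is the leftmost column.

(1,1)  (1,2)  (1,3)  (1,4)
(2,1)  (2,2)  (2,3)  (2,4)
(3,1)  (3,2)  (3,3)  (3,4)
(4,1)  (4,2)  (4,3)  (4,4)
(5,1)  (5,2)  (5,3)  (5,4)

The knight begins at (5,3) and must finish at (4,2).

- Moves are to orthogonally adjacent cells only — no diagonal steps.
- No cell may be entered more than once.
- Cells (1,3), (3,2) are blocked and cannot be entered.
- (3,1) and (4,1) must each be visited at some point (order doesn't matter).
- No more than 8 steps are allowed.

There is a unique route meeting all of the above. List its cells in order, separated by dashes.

Any route must reach (3,1) and (4,1) and still end at (4,2) within 8 moves, so the order of the required stops is forced.
Route from (5,3): 3× up (reaching (2,3)), 2× left (reaching (2,1)), 2× down (reaching (4,1)), right to (4,2) — 8 moves in all.
Check: all required cells visited; 8 ≤ 8 moves.

(5,3) - (4,3) - (3,3) - (2,3) - (2,2) - (2,1) - (3,1) - (4,1) - (4,2)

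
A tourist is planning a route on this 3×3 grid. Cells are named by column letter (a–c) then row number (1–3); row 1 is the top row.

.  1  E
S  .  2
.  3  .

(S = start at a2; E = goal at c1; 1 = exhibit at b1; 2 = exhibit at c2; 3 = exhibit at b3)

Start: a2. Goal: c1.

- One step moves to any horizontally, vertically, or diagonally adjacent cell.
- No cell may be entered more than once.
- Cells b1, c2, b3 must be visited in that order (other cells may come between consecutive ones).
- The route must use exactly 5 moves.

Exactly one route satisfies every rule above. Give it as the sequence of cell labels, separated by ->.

a2 -> b1 -> c2 -> b3 -> b2 -> c1

The waypoints must appear in the order b1, c2, b3, with no cell reused.
Route from a2: up-right to b1, down-right to c2, down-left to b3, up to b2, up-right to c1 — 5 moves in all.
Check: order respected (1 at step 1, 2 at step 2, 3 at step 3); 5 moves as required.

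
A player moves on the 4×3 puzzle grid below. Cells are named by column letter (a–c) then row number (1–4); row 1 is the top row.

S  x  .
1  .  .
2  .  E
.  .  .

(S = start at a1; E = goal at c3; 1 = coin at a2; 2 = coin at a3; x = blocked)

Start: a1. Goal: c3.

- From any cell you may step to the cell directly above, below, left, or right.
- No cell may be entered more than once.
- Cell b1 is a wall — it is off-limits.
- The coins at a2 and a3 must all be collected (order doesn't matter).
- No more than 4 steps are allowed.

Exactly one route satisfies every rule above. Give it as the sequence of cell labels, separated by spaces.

The 4-move cap with required stops at a2, a3 leaves no slack for detours.
Route from a1: down 2 to a3, right 2 to c3 — 4 moves in all.
Check: all required cells visited; 4 ≤ 4 moves.

a1 a2 a3 b3 c3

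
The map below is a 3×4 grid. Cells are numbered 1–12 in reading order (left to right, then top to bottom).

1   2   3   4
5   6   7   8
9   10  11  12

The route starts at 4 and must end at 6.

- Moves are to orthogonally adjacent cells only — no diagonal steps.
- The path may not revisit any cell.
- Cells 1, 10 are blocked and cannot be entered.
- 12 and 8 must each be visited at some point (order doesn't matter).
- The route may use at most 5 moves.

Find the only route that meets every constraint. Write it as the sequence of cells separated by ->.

Any route must reach 12 and 8 and still end at 6 within 5 moves, so the order of the required stops is forced.
Route from 4: 2× down (reaching 12), left to 11, up to 7, left to 6 — 5 moves in all.
Check: all required cells visited; 5 ≤ 5 moves.

4 -> 8 -> 12 -> 11 -> 7 -> 6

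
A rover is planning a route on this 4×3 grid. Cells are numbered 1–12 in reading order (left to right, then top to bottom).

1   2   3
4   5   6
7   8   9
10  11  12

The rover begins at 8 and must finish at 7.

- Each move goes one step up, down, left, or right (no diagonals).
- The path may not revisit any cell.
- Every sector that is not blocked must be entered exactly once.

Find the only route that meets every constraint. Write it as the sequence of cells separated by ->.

8 -> 5 -> 4 -> 1 -> 2 -> 3 -> 6 -> 9 -> 12 -> 11 -> 10 -> 7

Need to visit all 12 open cells exactly once, starting at 8 and ending at 7.
Cell 10 has only two open neighbours (7 and 11), so the path must pass straight through it: one of those is the cell it's entered from and the other is where it exits.
Route from 8: up 1 to 5, left 1 to 4, up 1 to 1, right 2 to 3, down 3 to 12, left 2 to 10, up 1 to 7 — 11 moves in all.
Check: all 12 open cells covered.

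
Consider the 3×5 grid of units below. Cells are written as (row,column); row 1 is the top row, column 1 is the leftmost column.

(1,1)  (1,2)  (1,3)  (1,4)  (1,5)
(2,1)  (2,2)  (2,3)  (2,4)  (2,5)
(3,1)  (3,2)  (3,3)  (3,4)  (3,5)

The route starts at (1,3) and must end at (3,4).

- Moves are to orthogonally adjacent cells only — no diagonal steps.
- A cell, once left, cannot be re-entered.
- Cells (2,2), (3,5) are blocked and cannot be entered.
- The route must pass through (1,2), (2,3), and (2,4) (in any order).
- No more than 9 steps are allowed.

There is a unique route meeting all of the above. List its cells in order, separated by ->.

(1,3) -> (1,2) -> (1,1) -> (2,1) -> (3,1) -> (3,2) -> (3,3) -> (2,3) -> (2,4) -> (3,4)

The budget equals the shortest possible length, so every move has to be on a shortest route through the required cells.
Route from (1,3): left 2 to (1,1), down 2 to (3,1), right 2 to (3,3), up 1 to (2,3), right 1 to (2,4), down 1 to (3,4) — 9 moves in all.
Check: all required cells visited; 9 ≤ 9 moves.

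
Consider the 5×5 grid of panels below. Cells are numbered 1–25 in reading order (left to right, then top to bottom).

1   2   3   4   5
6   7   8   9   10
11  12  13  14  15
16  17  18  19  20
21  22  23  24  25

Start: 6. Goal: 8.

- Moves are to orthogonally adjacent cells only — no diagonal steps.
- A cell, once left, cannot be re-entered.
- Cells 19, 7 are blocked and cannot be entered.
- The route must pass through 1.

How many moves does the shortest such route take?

4

Any route passes through 1 somewhere between 6 and 8. Summing Manhattan distances along the two legs (6 → 1 → 8) gives a lower bound of 1 + 3 = 4 moves.
A route of 4 moves achieves this: 6 → 1 → 2 → 3 → 8.
Since 4 matches the lower bound, it is optimal.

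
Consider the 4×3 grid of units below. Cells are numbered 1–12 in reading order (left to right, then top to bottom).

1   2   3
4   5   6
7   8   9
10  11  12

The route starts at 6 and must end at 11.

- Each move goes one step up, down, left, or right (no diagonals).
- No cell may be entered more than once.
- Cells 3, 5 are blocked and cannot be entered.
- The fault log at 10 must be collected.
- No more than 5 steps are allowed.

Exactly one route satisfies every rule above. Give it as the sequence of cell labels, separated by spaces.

6 9 8 7 10 11

Any route must reach 10 and still end at 11 within 5 moves, so the order of the required stops is forced.
Route from 6: down 1 to 9, left 2 to 7, down 1 to 10, right 1 to 11 — 5 moves in all.
Check: all required cells visited; 5 ≤ 5 moves.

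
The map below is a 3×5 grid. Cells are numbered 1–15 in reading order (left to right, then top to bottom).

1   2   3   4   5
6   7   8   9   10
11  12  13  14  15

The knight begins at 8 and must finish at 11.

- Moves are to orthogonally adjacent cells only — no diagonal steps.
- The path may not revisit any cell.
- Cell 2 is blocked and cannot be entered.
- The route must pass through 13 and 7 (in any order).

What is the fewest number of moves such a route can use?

Any route passes through 13 and 7 in some order between 8 and 11. Summing Manhattan distances along each leg and taking the cheapest ordering (8 → 7 → 13 → 11) gives a lower bound of 1 + 2 + 2 = 5 moves.
A route of 5 moves achieves this: 8 → 13 → 12 → 7 → 6 → 11.
Since 5 matches the lower bound, it is optimal.

5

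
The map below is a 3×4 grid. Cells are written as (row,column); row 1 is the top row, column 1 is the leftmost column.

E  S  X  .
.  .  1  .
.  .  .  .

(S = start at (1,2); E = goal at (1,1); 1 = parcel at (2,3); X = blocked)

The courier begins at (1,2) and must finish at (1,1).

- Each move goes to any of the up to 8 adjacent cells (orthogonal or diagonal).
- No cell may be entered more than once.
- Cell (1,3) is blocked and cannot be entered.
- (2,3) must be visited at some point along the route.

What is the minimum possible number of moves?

3

Any route passes through (2,3) somewhere between (1,2) and (1,1). Summing Chebyshev distances along the two legs ((1,2) → (2,3) → (1,1)) gives a lower bound of 1 + 2 = 3 moves.
A route of 3 moves achieves this: (1,2) → (2,3) → (2,2) → (1,1).
Since 3 matches the lower bound, it is optimal.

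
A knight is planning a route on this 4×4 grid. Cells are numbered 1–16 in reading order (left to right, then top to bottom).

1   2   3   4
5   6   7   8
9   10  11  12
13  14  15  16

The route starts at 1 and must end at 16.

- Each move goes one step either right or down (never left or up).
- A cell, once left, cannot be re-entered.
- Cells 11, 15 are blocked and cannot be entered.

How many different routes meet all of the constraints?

4

A right/down-only route from 1 to 16 makes exactly 3 down-moves and 3 right-moves in some order.
With no other constraints that would be C(6,3) = 20 routes.
Subtract routes through each blocked cell (inclusion–exclusion for overlaps): − through 11: 12 − through 15: 10 + through 11&15: 6 → 4.
That gives 4 routes.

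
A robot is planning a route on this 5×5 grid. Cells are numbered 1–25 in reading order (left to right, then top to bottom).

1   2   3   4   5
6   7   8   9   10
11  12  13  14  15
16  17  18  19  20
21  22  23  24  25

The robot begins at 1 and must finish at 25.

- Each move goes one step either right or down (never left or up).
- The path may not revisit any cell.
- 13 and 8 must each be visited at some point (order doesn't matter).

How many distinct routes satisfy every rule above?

18

A right/down-only route from 1 to 25 makes exactly 4 down-moves and 4 right-moves in some order.
With no other constraints that would be C(8,4) = 70 routes.
A monotone route can only reach the required cells in the order 8, 13, so split there and multiply the segment counts: 1→8: 3; 8→13: 1; 13→25: 6; product = 18.
That gives 18 routes.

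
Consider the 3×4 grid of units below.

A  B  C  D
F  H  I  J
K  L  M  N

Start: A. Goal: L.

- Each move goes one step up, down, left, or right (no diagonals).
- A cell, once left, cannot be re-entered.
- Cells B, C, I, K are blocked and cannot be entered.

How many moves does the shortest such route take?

The Manhattan distance from A to L is |1−3| + |1−2| = 3, so at least 3 moves are needed.
A route of 3 moves achieves this: A → F → H → L.
Since 3 matches the lower bound, it is optimal.

3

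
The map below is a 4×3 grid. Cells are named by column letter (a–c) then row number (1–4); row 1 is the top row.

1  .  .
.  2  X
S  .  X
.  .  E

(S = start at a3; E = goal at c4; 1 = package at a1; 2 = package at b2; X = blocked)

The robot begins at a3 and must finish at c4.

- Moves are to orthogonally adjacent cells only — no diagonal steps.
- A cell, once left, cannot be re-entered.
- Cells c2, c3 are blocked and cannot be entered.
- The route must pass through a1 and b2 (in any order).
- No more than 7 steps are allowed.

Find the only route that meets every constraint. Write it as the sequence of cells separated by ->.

a3 -> a2 -> a1 -> b1 -> b2 -> b3 -> b4 -> c4

Any route must reach a1 and b2 and still end at c4 within 7 moves, so the order of the required stops is forced.
Route from a3: up 2 to a1, right 1 to b1, down 3 to b4, right 1 to c4 — 7 moves in all.
Check: all required cells visited; 7 ≤ 7 moves.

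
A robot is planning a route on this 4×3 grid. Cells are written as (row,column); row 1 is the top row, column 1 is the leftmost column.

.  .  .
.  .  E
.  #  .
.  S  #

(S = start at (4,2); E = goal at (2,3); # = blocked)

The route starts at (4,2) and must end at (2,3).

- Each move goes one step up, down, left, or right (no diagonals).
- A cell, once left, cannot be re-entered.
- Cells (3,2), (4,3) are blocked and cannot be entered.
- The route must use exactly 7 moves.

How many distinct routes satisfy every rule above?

3

Need simple routes of exactly 7 moves from (4,2) to (2,3) (Manhattan distance 3, so 2 moves are spent on a detour and 2 undoing it).
Enumerating: (4,2) (4,1) (3,1) (2,1) (1,1) (1,2) (2,2) (2,3) | (4,2) (4,1) (3,1) (2,1) (1,1) (1,2) (1,3) (2,3) | (4,2) (4,1) (3,1) (2,1) (2,2) (1,2) (1,3) (2,3).
That gives 3 routes.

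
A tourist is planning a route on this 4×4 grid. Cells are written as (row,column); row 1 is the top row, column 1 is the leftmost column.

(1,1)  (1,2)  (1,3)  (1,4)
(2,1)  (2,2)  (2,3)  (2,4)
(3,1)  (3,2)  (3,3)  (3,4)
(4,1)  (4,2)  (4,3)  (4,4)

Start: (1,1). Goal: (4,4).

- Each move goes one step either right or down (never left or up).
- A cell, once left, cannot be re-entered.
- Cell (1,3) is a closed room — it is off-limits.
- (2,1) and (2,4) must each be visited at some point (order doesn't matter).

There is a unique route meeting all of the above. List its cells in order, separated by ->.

Moves only go right or down, so the column and row indices never decrease.
Route from (1,1): down 1 to (2,1), right 3 to (2,4), down 2 to (4,4) — 6 moves in all.
Check: all required cells visited.

(1,1) -> (2,1) -> (2,2) -> (2,3) -> (2,4) -> (3,4) -> (4,4)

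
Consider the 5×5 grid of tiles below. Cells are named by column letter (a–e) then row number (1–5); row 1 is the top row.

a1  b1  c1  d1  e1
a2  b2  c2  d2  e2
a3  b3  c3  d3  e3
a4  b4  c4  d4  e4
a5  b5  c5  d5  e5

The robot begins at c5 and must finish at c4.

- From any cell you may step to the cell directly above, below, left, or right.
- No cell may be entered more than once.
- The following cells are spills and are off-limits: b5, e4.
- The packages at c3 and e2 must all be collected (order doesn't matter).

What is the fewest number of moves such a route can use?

9

Any route passes through c3 and e2 in some order between c5 and c4. Summing Manhattan distances along each leg and taking the cheapest ordering (c5 → e2 → c3 → c4) gives a lower bound of 5 + 3 + 1 = 9 moves.
A route of 9 moves achieves this: c5 → d5 → d4 → d3 → e3 → e2 → d2 → c2 → c3 → c4.
Since 9 matches the lower bound, it is optimal.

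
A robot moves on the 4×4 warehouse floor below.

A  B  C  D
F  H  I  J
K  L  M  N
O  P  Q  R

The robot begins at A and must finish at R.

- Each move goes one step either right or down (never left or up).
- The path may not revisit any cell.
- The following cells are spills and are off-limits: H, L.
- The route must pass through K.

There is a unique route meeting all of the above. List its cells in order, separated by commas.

Moves only go right or down, so the column and row indices never decrease.
Route from A: 3× down (reaching O), 3× right (reaching R) — 6 moves in all.
Check: all required cells visited.

A, F, K, O, P, Q, R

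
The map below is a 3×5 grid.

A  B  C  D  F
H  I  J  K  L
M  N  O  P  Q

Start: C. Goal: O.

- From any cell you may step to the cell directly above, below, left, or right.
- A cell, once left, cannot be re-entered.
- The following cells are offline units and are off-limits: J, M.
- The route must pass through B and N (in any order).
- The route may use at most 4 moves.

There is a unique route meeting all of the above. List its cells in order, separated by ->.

C -> B -> I -> N -> O

Any route must reach B and N and still end at O within 4 moves, so the order of the required stops is forced.
Route from C: left to B, 2× down (reaching N), right to O — 4 moves in all.
Check: all required cells visited; 4 ≤ 4 moves.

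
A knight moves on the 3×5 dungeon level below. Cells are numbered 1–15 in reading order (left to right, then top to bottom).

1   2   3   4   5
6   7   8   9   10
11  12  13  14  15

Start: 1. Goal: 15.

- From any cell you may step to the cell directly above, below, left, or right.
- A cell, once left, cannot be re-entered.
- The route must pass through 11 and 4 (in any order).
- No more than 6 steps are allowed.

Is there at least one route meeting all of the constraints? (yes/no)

Even ignoring the no-revisit rule, getting from 1 to 15, taking the cheapest ordering 1 → 11 → 4 → 15 needs at least 2 + 5 + 3 = 10 moves (Manhattan distance per leg), which exceeds the 6-move limit.

no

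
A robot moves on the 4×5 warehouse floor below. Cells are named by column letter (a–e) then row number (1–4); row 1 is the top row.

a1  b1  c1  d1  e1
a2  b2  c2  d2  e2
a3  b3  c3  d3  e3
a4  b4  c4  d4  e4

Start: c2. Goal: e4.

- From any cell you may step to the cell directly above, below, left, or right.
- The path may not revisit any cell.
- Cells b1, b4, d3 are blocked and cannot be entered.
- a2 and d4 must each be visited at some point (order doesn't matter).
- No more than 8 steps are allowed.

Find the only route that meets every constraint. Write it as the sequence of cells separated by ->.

The budget equals the shortest possible length, so every move has to be on a shortest route through the required cells.
Route from c2: 2× left (reaching a2), down to a3, 2× right (reaching c3), down to c4, 2× right (reaching e4) — 8 moves in all.
Check: all required cells visited; 8 ≤ 8 moves.

c2 -> b2 -> a2 -> a3 -> b3 -> c3 -> c4 -> d4 -> e4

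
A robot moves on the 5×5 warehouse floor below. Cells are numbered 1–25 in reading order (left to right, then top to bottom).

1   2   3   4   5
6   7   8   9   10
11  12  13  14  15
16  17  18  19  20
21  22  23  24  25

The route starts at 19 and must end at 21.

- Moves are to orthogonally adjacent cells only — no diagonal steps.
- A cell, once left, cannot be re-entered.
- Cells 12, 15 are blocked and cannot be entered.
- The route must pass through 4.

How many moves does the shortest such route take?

Any route passes through 4 somewhere between 19 and 21. Summing Manhattan distances along the two legs (19 → 4 → 21) gives a lower bound of 3 + 7 = 10 moves.
A route of 10 moves achieves this: 19 → 14 → 9 → 4 → 3 → 8 → 13 → 18 → 23 → 22 → 21.
Since 10 matches the lower bound, it is optimal.

10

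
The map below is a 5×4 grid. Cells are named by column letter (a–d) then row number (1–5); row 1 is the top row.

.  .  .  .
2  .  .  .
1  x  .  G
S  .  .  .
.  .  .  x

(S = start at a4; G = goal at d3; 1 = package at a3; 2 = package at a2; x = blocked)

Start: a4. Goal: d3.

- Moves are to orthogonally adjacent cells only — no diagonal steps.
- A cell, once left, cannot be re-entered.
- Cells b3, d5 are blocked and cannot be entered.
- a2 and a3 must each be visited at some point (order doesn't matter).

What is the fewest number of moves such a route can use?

6

Any route passes through a2 and a3 in some order between a4 and d3. Summing Manhattan distances along each leg and taking the cheapest ordering (a4 → a3 → a2 → d3) gives a lower bound of 1 + 1 + 4 = 6 moves.
A route of 6 moves achieves this: a4 → a3 → a2 → b2 → c2 → c3 → d3.
Since 6 matches the lower bound, it is optimal.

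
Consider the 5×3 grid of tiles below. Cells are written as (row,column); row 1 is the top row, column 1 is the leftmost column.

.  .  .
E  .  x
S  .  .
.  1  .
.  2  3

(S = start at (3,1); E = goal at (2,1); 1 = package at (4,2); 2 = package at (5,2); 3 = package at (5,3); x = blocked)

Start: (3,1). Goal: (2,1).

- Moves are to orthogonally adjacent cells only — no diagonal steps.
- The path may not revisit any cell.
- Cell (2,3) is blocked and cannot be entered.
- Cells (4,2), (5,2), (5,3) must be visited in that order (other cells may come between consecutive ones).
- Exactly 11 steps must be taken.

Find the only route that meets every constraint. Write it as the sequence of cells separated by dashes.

(3,1) - (4,1) - (4,2) - (5,2) - (5,3) - (4,3) - (3,3) - (3,2) - (2,2) - (1,2) - (1,1) - (2,1)

The waypoints must appear in the order (4,2), (5,2), (5,3), with no cell reused.
Route from (3,1): down to (4,1), right to (4,2), down to (5,2), right to (5,3), 2× up (reaching (3,3)), left to (3,2), 2× up (reaching (1,2)), left to (1,1), down to (2,1) — 11 moves in all.
Check: order respected (1 at step 2, 2 at step 3, 3 at step 4); 11 moves as required.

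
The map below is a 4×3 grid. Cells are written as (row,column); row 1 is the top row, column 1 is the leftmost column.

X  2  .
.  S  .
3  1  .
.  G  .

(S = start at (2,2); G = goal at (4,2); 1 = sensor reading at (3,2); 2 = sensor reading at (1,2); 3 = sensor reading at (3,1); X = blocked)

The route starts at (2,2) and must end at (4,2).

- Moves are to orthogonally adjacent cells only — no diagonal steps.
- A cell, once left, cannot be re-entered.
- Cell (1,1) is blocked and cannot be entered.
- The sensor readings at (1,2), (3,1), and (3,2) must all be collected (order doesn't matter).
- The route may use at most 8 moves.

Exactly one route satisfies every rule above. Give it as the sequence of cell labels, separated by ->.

(2,2) -> (1,2) -> (1,3) -> (2,3) -> (3,3) -> (3,2) -> (3,1) -> (4,1) -> (4,2)

The budget equals the shortest possible length, so every move has to be on a shortest route through the required cells.
Route from (2,2): up 1 to (1,2), right 1 to (1,3), down 2 to (3,3), left 2 to (3,1), down 1 to (4,1), right 1 to (4,2) — 8 moves in all.
Check: all required cells visited; 8 ≤ 8 moves.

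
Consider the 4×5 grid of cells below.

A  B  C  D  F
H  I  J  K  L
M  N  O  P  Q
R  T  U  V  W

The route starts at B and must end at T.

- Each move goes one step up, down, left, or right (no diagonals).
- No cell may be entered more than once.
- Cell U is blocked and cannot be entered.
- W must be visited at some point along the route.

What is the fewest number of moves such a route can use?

Any route passes through W somewhere between B and T. Summing Manhattan distances along the two legs (B → W → T) gives a lower bound of 6 + 3 = 9 moves.
That bound ignores the blocked cells. Measuring each leg by the fewest moves that actually steer around them (B→W: 6; W→T: 5) raises the lower bound to 11.
A route of 11 moves exists: B → I → J → K → L → Q → W → V → P → O → N → T.
Since 11 matches that lower bound, it is optimal.

11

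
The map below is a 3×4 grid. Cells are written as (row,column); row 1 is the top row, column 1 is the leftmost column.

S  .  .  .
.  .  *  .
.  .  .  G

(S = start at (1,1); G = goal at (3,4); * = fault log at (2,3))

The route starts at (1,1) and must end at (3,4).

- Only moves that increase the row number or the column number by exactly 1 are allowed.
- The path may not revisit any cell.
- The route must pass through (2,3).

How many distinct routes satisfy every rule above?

A right/down-only route from (1,1) to (3,4) makes exactly 2 down-moves and 3 right-moves in some order.
With no other constraints that would be C(5,2) = 10 routes.
Split at (2,3) and multiply the segment counts: (1,1)→(2,3): 3; (2,3)→(3,4): 2; product = 6.
That gives 6 routes.

6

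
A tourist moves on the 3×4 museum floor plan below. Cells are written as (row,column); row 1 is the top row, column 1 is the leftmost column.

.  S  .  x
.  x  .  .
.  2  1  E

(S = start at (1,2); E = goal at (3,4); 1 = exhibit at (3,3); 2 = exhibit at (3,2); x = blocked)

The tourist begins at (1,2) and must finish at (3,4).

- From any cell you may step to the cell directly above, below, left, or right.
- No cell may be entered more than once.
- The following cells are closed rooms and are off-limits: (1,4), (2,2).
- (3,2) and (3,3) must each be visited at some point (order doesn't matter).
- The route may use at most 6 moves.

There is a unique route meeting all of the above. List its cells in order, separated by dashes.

The 6-move cap with required stops at (3,2), (3,3) leaves no slack for detours.
Route from (1,2): left 1 to (1,1), down 2 to (3,1), right 3 to (3,4) — 6 moves in all.
Check: all required cells visited; 6 ≤ 6 moves.

(1,2) - (1,1) - (2,1) - (3,1) - (3,2) - (3,3) - (3,4)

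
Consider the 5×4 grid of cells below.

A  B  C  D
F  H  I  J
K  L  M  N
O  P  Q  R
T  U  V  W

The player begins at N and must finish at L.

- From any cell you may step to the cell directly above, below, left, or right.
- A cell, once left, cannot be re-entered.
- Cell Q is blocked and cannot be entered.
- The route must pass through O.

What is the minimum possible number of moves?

Any route passes through O somewhere between N and L. Summing Manhattan distances along the two legs (N → O → L) gives a lower bound of 4 + 2 = 6 moves.
The shortest route satisfying every rule uses 8 moves: N → J → I → H → F → K → O → P → L.
The bound of 6 isn't tight here; checking systematically, no route of length 6 through 7 satisfies every constraint, so 8 is the minimum.

8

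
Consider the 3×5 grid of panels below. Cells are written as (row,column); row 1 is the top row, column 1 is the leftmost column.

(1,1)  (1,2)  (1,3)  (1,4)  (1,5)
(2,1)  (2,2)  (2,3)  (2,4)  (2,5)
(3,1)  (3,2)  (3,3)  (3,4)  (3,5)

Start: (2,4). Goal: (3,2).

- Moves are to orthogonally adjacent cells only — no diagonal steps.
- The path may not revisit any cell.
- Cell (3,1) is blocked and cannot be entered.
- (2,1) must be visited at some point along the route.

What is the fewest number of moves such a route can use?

Any route passes through (2,1) somewhere between (2,4) and (3,2). Summing Manhattan distances along the two legs ((2,4) → (2,1) → (3,2)) gives a lower bound of 3 + 2 = 5 moves.
The shortest route satisfying every rule uses 7 moves: (2,4) → (1,4) → (1,3) → (1,2) → (1,1) → (2,1) → (2,2) → (3,2).
The no-revisit rule (legs can't share cells) pushes the minimum above the 5-move bound; an exhaustive check rules out every length from 5 to 6, leaving 7 as the minimum.

7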